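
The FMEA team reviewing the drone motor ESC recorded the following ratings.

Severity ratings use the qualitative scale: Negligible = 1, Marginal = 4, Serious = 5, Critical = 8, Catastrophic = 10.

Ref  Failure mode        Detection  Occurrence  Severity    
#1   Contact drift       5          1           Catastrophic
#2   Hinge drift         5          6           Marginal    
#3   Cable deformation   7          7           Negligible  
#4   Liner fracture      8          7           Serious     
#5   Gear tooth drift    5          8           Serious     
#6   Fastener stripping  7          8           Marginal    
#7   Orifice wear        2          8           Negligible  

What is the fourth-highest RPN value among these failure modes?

RPN = Severity × Occurrence × Detection:
  #1: 10 × 1 × 5 = 50
  #2: 4 × 6 × 5 = 120
  #3: 1 × 7 × 7 = 49
  #4: 5 × 7 × 8 = 280
  #5: 5 × 8 × 5 = 200
  #6: 4 × 8 × 7 = 224
  #7: 1 × 8 × 2 = 16
Sorted descending: 280, 224, 200, 120, 50, 49, 16.
The fourth-highest RPN is 120 (#2).

120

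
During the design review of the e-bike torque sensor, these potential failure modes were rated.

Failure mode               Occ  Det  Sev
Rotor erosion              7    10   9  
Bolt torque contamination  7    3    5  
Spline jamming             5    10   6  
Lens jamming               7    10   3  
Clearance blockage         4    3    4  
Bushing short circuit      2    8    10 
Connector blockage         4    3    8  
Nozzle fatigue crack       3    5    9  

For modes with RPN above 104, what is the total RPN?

RPN = Severity × Occurrence × Detection:
  Rotor erosion: 9 × 7 × 10 = 630
  Bolt torque contamination: 5 × 7 × 3 = 105
  Spline jamming: 6 × 5 × 10 = 300
  Lens jamming: 3 × 7 × 10 = 210
  Clearance blockage: 4 × 4 × 3 = 48
  Bushing short circuit: 10 × 2 × 8 = 160
  Connector blockage: 8 × 4 × 3 = 96
  Nozzle fatigue crack: 9 × 3 × 5 = 135
RPN > 104: Rotor erosion (630), Bolt torque contamination (105), Spline jamming (300), Lens jamming (210), Bushing short circuit (160), Nozzle fatigue crack (135).
Sum: 630 + 105 + 300 + 210 + 160 + 135 = 1540.

1540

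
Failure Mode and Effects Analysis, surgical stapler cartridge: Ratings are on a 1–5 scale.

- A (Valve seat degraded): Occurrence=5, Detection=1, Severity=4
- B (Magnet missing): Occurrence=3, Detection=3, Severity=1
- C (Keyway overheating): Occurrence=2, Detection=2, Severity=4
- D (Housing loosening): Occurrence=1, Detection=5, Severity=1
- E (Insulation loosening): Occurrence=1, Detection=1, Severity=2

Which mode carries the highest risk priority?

A

RPN = Severity × Occurrence × Detection:
  A: 4 × 5 × 1 = 20
  B: 1 × 3 × 3 = 9
  C: 4 × 2 × 2 = 16
  D: 1 × 1 × 5 = 5
  E: 2 × 1 × 1 = 2
Highest RPN is 20 → A.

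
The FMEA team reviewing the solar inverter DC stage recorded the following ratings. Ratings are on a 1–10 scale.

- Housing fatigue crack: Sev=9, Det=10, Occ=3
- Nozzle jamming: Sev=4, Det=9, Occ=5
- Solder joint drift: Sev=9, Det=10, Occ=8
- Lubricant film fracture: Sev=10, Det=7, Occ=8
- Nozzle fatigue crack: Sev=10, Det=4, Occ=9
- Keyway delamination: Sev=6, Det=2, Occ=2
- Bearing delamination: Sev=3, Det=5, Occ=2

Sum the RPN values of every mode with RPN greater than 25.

RPN = Severity × Occurrence × Detection:
  Housing fatigue crack: 9 × 3 × 10 = 270
  Nozzle jamming: 4 × 5 × 9 = 180
  Solder joint drift: 9 × 8 × 10 = 720
  Lubricant film fracture: 10 × 8 × 7 = 560
  Nozzle fatigue crack: 10 × 9 × 4 = 360
  Keyway delamination: 6 × 2 × 2 = 24
  Bearing delamination: 3 × 2 × 5 = 30
RPN > 25: Housing fatigue crack (270), Nozzle jamming (180), Solder joint drift (720), Lubricant film fracture (560), Nozzle fatigue crack (360), Bearing delamination (30).
Sum: 270 + 180 + 720 + 560 + 360 + 30 = 2120.

2120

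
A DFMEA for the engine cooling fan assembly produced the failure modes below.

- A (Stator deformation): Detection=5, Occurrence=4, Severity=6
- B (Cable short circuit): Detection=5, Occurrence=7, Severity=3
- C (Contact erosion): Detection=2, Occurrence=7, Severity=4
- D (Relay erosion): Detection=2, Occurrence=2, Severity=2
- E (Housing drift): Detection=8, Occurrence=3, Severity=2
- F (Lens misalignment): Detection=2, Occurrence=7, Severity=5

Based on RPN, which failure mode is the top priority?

RPN = Severity × Occurrence × Detection:
  A: 6 × 4 × 5 = 120
  B: 3 × 7 × 5 = 105
  C: 4 × 7 × 2 = 56
  D: 2 × 2 × 2 = 8
  E: 2 × 3 × 8 = 48
  F: 5 × 7 × 2 = 70
Highest RPN is 120 → A.

A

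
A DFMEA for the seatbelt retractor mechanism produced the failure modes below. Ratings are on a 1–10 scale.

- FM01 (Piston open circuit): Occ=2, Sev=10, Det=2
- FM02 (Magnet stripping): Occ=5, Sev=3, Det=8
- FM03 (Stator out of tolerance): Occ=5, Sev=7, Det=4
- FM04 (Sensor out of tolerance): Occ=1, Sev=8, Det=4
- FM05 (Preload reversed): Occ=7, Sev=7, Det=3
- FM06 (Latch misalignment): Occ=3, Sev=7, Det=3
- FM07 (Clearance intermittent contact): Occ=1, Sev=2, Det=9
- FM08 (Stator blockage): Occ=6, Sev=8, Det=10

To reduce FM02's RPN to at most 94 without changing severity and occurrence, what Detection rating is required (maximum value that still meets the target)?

6

FM02: S=3, O=5, D=8 → current RPN = 120.
Fixed product = 15. Need 15 × D ≤ 94, so D ≤ 94/15 = 6.27.
Maximum integer Detection rating = 6 (gives RPN 90; D=7 would give 105 > 94).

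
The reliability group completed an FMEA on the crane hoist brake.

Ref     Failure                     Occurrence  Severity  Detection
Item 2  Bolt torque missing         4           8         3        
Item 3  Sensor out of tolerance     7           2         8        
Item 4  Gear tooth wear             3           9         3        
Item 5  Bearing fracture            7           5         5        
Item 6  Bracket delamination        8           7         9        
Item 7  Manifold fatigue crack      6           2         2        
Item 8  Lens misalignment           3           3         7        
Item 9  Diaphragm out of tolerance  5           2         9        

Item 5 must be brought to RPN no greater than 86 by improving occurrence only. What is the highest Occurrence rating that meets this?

3

Item 5: S=5, O=7, D=5 → current RPN = 175.
Fixed product = 25. Need 25 × O ≤ 86, so O ≤ 86/25 = 3.44.
Maximum integer Occurrence rating = 3 (gives RPN 75; O=4 would give 100 > 86).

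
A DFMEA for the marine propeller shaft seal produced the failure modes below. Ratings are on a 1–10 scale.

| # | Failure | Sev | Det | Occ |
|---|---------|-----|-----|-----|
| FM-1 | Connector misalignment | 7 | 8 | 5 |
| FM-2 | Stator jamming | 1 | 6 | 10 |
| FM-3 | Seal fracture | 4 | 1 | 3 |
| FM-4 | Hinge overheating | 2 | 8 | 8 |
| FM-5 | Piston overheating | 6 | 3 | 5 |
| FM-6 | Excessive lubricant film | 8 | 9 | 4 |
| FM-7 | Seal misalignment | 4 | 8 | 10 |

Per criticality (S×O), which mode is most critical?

Criticality = Severity × Occurrence:
  FM-1: 7 × 5 = 35
  FM-2: 1 × 10 = 10
  FM-3: 4 × 3 = 12
  FM-4: 2 × 8 = 16
  FM-5: 6 × 5 = 30
  FM-6: 8 × 4 = 32
  FM-7: 4 × 10 = 40
Highest criticality is 40 → FM-7.

FM-7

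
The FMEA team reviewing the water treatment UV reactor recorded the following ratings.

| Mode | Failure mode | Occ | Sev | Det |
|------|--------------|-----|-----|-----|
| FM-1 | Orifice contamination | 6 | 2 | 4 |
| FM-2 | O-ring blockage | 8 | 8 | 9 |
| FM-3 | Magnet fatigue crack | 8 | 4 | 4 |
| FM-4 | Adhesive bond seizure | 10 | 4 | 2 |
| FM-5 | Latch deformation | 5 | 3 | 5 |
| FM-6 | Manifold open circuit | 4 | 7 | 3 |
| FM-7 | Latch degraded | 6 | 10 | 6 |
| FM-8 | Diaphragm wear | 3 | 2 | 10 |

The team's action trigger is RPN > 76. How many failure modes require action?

RPN = Severity × Occurrence × Detection:
  FM-1: 2 × 6 × 4 = 48
  FM-2: 8 × 8 × 9 = 576
  FM-3: 4 × 8 × 4 = 128
  FM-4: 4 × 10 × 2 = 80
  FM-5: 3 × 5 × 5 = 75
  FM-6: 7 × 4 × 3 = 84
  FM-7: 10 × 6 × 6 = 360
  FM-8: 2 × 3 × 10 = 60
Modes with RPN > 76: FM-2 (576), FM-3 (128), FM-4 (80), FM-6 (84), FM-7 (360) → 5.

5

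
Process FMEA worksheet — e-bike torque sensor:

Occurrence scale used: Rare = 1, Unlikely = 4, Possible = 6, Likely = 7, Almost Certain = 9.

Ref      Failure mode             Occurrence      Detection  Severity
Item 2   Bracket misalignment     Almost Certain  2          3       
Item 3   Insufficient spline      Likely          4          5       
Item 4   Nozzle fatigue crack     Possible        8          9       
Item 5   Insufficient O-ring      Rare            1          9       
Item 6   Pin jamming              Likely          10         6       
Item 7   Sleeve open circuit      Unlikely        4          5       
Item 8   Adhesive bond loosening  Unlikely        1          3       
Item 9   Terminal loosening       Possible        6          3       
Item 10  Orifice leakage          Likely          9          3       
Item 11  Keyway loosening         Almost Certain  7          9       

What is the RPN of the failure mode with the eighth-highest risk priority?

RPN = Severity × Occurrence × Detection:
  Item 2: 3 × 9 × 2 = 54
  Item 3: 5 × 7 × 4 = 140
  Item 4: 9 × 6 × 8 = 432
  Item 5: 9 × 1 × 1 = 9
  Item 6: 6 × 7 × 10 = 420
  Item 7: 5 × 4 × 4 = 80
  Item 8: 3 × 4 × 1 = 12
  Item 9: 3 × 6 × 6 = 108
  Item 10: 3 × 7 × 9 = 189
  Item 11: 9 × 9 × 7 = 567
Sorted descending: 567, 432, 420, 189, 140, 108, 80, 54, 12, 9.
The eighth-highest RPN is 54 (Item 2).

54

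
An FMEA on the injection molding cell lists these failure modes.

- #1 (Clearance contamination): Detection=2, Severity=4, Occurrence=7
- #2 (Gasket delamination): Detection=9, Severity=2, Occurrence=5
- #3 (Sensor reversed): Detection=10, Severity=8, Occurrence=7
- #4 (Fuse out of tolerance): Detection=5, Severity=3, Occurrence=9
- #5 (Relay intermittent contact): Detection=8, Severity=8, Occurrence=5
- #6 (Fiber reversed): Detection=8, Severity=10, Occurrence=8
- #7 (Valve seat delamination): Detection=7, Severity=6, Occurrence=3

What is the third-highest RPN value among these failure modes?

RPN = Severity × Occurrence × Detection:
  #1: 4 × 7 × 2 = 56
  #2: 2 × 5 × 9 = 90
  #3: 8 × 7 × 10 = 560
  #4: 3 × 9 × 5 = 135
  #5: 8 × 5 × 8 = 320
  #6: 10 × 8 × 8 = 640
  #7: 6 × 3 × 7 = 126
Sorted descending: 640, 560, 320, 135, 126, 90, 56.
The third-highest RPN is 320 (#5).

320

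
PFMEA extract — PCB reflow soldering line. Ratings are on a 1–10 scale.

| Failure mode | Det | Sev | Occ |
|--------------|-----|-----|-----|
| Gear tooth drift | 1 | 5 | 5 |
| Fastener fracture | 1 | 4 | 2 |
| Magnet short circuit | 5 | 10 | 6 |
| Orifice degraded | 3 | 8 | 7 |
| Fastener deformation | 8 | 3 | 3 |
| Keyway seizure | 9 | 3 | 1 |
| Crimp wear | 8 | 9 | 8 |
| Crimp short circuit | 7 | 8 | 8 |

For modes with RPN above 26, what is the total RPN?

1591

RPN = Severity × Occurrence × Detection:
  Gear tooth drift: 5 × 5 × 1 = 25
  Fastener fracture: 4 × 2 × 1 = 8
  Magnet short circuit: 10 × 6 × 5 = 300
  Orifice degraded: 8 × 7 × 3 = 168
  Fastener deformation: 3 × 3 × 8 = 72
  Keyway seizure: 3 × 1 × 9 = 27
  Crimp wear: 9 × 8 × 8 = 576
  Crimp short circuit: 8 × 8 × 7 = 448
RPN > 26: Magnet short circuit (300), Orifice degraded (168), Fastener deformation (72), Keyway seizure (27), Crimp wear (576), Crimp short circuit (448).
Sum: 300 + 168 + 72 + 27 + 576 + 448 = 1591.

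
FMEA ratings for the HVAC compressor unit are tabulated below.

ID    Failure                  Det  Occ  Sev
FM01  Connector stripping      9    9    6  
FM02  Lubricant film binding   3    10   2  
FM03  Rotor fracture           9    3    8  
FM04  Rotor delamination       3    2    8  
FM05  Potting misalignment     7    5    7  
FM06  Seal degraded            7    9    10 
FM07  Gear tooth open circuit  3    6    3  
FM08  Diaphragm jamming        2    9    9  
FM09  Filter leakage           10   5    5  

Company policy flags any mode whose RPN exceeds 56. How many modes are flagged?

7

RPN = Severity × Occurrence × Detection:
  FM01: 6 × 9 × 9 = 486
  FM02: 2 × 10 × 3 = 60
  FM03: 8 × 3 × 9 = 216
  FM04: 8 × 2 × 3 = 48
  FM05: 7 × 5 × 7 = 245
  FM06: 10 × 9 × 7 = 630
  FM07: 3 × 6 × 3 = 54
  FM08: 9 × 9 × 2 = 162
  FM09: 5 × 5 × 10 = 250
Modes with RPN > 56: FM01 (486), FM02 (60), FM03 (216), FM05 (245), FM06 (630), FM08 (162), FM09 (250) → 7.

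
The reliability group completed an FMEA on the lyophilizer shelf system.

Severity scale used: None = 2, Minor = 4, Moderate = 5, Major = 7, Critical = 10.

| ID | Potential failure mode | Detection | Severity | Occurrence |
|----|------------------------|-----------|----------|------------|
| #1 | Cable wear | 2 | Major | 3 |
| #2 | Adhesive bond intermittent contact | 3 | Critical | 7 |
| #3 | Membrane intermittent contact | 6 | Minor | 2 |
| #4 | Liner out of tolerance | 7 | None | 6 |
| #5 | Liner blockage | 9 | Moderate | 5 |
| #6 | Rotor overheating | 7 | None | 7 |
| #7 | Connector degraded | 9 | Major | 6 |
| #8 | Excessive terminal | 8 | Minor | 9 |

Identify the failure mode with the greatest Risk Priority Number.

#7

RPN = Severity × Occurrence × Detection:
  #1: 7 × 3 × 2 = 42
  #2: 10 × 7 × 3 = 210
  #3: 4 × 2 × 6 = 48
  #4: 2 × 6 × 7 = 84
  #5: 5 × 5 × 9 = 225
  #6: 2 × 7 × 7 = 98
  #7: 7 × 6 × 9 = 378
  #8: 4 × 9 × 8 = 288
Highest RPN is 378 → #7.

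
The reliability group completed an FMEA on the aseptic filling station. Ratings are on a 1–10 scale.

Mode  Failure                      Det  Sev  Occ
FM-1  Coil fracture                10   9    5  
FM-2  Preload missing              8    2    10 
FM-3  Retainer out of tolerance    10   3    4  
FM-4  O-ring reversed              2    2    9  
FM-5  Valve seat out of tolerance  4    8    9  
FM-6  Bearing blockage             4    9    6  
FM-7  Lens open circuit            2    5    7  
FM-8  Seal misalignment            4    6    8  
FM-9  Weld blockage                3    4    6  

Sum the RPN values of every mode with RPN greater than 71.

RPN = Severity × Occurrence × Detection:
  FM-1: 9 × 5 × 10 = 450
  FM-2: 2 × 10 × 8 = 160
  FM-3: 3 × 4 × 10 = 120
  FM-4: 2 × 9 × 2 = 36
  FM-5: 8 × 9 × 4 = 288
  FM-6: 9 × 6 × 4 = 216
  FM-7: 5 × 7 × 2 = 70
  FM-8: 6 × 8 × 4 = 192
  FM-9: 4 × 6 × 3 = 72
RPN > 71: FM-1 (450), FM-2 (160), FM-3 (120), FM-5 (288), FM-6 (216), FM-8 (192), FM-9 (72).
Sum: 450 + 160 + 120 + 288 + 216 + 192 + 72 = 1498.

1498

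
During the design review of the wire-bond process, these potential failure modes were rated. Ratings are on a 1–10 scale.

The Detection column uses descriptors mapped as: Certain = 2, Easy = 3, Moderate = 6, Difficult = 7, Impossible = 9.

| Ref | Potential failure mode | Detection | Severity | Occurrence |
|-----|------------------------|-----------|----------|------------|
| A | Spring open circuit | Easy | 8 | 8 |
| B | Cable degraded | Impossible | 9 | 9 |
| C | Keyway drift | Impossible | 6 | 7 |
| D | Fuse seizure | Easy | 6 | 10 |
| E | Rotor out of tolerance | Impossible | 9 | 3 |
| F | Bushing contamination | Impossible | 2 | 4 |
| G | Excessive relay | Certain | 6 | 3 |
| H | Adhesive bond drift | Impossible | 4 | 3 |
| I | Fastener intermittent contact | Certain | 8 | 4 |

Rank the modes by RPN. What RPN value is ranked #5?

RPN = Severity × Occurrence × Detection:
  A: 8 × 8 × 3 = 192
  B: 9 × 9 × 9 = 729
  C: 6 × 7 × 9 = 378
  D: 6 × 10 × 3 = 180
  E: 9 × 3 × 9 = 243
  F: 2 × 4 × 9 = 72
  G: 6 × 3 × 2 = 36
  H: 4 × 3 × 9 = 108
  I: 8 × 4 × 2 = 64
Sorted descending: 729, 378, 243, 192, 180, 108, 72, 64, 36.
The fifth-highest RPN is 180 (D).

180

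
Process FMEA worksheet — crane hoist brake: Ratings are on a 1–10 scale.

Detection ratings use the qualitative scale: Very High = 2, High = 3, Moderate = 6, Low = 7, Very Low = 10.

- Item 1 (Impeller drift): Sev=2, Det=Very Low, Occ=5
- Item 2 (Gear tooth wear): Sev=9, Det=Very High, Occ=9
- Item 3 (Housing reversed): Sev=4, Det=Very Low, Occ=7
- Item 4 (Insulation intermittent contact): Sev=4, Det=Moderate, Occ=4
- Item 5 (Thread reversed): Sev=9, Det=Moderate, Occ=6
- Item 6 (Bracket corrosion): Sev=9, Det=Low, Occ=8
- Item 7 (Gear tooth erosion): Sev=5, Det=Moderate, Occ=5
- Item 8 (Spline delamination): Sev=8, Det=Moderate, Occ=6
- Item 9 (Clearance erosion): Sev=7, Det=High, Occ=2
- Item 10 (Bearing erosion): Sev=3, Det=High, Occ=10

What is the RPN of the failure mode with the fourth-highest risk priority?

280

RPN = Severity × Occurrence × Detection:
  Item 1: 2 × 5 × 10 = 100
  Item 2: 9 × 9 × 2 = 162
  Item 3: 4 × 7 × 10 = 280
  Item 4: 4 × 4 × 6 = 96
  Item 5: 9 × 6 × 6 = 324
  Item 6: 9 × 8 × 7 = 504
  Item 7: 5 × 5 × 6 = 150
  Item 8: 8 × 6 × 6 = 288
  Item 9: 7 × 2 × 3 = 42
  Item 10: 3 × 10 × 3 = 90
Sorted descending: 504, 324, 288, 280, 162, 150, 100, 96, 90, 42.
The fourth-highest RPN is 280 (Item 3).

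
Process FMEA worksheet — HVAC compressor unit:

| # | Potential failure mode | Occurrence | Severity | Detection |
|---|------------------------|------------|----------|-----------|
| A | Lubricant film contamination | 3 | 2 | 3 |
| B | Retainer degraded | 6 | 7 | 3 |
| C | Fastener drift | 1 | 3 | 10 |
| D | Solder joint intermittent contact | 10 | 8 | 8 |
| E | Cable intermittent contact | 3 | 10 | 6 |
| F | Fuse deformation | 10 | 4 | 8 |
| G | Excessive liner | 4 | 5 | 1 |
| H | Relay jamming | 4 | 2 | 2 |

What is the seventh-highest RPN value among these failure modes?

18

RPN = Severity × Occurrence × Detection:
  A: 2 × 3 × 3 = 18
  B: 7 × 6 × 3 = 126
  C: 3 × 1 × 10 = 30
  D: 8 × 10 × 8 = 640
  E: 10 × 3 × 6 = 180
  F: 4 × 10 × 8 = 320
  G: 5 × 4 × 1 = 20
  H: 2 × 4 × 2 = 16
Sorted descending: 640, 320, 180, 126, 30, 20, 18, 16.
The seventh-highest RPN is 18 (A).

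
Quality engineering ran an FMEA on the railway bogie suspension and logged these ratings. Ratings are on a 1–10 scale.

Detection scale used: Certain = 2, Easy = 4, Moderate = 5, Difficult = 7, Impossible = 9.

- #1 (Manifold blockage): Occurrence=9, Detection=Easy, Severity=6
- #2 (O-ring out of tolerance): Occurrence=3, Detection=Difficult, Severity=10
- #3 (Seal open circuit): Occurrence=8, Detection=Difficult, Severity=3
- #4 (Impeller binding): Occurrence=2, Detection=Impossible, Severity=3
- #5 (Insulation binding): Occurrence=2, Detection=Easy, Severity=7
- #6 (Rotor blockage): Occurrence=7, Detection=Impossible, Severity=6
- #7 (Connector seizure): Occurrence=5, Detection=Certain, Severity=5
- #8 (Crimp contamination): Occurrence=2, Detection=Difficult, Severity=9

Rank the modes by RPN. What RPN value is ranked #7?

54

RPN = Severity × Occurrence × Detection:
  #1: 6 × 9 × 4 = 216
  #2: 10 × 3 × 7 = 210
  #3: 3 × 8 × 7 = 168
  #4: 3 × 2 × 9 = 54
  #5: 7 × 2 × 4 = 56
  #6: 6 × 7 × 9 = 378
  #7: 5 × 5 × 2 = 50
  #8: 9 × 2 × 7 = 126
Sorted descending: 378, 216, 210, 168, 126, 56, 54, 50.
The seventh-highest RPN is 54 (#4).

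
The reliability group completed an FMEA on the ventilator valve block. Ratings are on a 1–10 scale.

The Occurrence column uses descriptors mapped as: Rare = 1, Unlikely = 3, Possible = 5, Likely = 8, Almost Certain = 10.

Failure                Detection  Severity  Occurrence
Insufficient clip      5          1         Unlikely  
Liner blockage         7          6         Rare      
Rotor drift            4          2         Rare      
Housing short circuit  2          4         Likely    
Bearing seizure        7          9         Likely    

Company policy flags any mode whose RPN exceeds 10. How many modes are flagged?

RPN = Severity × Occurrence × Detection:
  Insufficient clip: 1 × 3 × 5 = 15
  Liner blockage: 6 × 1 × 7 = 42
  Rotor drift: 2 × 1 × 4 = 8
  Housing short circuit: 4 × 8 × 2 = 64
  Bearing seizure: 9 × 8 × 7 = 504
Modes with RPN > 10: Insufficient clip (15), Liner blockage (42), Housing short circuit (64), Bearing seizure (504) → 4.

4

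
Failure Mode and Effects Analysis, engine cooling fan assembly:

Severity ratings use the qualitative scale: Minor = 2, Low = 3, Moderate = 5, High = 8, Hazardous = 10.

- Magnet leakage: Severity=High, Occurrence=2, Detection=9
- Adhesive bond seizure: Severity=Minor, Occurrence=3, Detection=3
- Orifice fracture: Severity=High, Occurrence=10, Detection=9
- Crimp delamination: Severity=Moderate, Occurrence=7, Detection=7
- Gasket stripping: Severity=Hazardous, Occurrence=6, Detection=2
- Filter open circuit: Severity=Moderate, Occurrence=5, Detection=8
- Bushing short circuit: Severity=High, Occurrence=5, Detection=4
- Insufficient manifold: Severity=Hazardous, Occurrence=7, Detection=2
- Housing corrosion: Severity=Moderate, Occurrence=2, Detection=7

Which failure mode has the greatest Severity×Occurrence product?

Orifice fracture

Criticality = Severity × Occurrence:
  Magnet leakage: 8 × 2 = 16
  Adhesive bond seizure: 2 × 3 = 6
  Orifice fracture: 8 × 10 = 80
  Crimp delamination: 5 × 7 = 35
  Gasket stripping: 10 × 6 = 60
  Filter open circuit: 5 × 5 = 25
  Bushing short circuit: 8 × 5 = 40
  Insufficient manifold: 10 × 7 = 70
  Housing corrosion: 5 × 2 = 10
Highest criticality is 80 → Orifice fracture.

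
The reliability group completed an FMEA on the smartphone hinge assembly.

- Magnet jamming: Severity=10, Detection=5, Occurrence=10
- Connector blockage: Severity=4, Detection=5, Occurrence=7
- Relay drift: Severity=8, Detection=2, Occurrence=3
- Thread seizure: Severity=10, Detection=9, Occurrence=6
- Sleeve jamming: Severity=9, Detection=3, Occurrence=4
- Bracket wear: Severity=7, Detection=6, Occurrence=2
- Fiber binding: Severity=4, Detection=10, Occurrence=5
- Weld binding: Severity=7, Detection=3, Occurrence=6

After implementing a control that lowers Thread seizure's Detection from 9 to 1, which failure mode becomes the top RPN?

Magnet jamming

RPN = Severity × Occurrence × Detection:
  Magnet jamming: 10 × 10 × 5 = 500
  Connector blockage: 4 × 7 × 5 = 140
  Relay drift: 8 × 3 × 2 = 48
  Thread seizure: 10 × 6 × 9 = 540
  Sleeve jamming: 9 × 4 × 3 = 108
  Bracket wear: 7 × 2 × 6 = 84
  Fiber binding: 4 × 5 × 10 = 200
  Weld binding: 7 × 6 × 3 = 126
After action: Thread seizure → 10 × 6 × 1 = 60.
Revised RPNs: Magnet jamming=500, Fiber binding=200, Connector blockage=140, Weld binding=126, Sleeve jamming=108, Bracket wear=84, Thread seizure=60, Relay drift=48.
Highest is now Magnet jamming (500).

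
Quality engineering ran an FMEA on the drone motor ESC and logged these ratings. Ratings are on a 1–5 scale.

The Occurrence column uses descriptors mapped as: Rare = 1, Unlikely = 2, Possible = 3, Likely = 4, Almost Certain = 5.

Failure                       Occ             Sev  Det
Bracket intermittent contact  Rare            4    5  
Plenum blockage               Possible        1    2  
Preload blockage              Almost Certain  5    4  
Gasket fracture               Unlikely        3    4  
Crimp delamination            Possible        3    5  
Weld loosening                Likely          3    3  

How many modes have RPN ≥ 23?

RPN = Severity × Occurrence × Detection:
  Bracket intermittent contact: 4 × 1 × 5 = 20
  Plenum blockage: 1 × 3 × 2 = 6
  Preload blockage: 5 × 5 × 4 = 100
  Gasket fracture: 3 × 2 × 4 = 24
  Crimp delamination: 3 × 3 × 5 = 45
  Weld loosening: 3 × 4 × 3 = 36
Modes with RPN ≥ 23: Preload blockage (100), Gasket fracture (24), Crimp delamination (45), Weld loosening (36) → 4.

4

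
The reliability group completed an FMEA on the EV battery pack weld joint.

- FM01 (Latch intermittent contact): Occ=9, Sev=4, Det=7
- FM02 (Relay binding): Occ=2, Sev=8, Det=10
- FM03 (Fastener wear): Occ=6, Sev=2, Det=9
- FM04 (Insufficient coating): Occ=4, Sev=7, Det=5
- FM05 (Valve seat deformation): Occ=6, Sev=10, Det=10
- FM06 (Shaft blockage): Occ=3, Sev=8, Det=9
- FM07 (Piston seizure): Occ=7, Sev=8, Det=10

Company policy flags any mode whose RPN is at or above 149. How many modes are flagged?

RPN = Severity × Occurrence × Detection:
  FM01: 4 × 9 × 7 = 252
  FM02: 8 × 2 × 10 = 160
  FM03: 2 × 6 × 9 = 108
  FM04: 7 × 4 × 5 = 140
  FM05: 10 × 6 × 10 = 600
  FM06: 8 × 3 × 9 = 216
  FM07: 8 × 7 × 10 = 560
Modes with RPN ≥ 149: FM01 (252), FM02 (160), FM05 (600), FM06 (216), FM07 (560) → 5.

5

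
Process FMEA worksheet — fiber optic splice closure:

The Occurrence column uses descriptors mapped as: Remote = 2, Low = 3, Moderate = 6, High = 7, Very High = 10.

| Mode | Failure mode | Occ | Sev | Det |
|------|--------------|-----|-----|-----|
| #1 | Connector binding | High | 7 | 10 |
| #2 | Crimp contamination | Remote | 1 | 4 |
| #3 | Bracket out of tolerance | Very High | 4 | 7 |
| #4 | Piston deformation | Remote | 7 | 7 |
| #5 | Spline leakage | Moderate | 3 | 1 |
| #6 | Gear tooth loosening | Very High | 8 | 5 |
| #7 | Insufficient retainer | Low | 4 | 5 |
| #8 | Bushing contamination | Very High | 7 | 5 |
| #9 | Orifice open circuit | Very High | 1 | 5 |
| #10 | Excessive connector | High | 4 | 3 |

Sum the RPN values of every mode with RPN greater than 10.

1830

RPN = Severity × Occurrence × Detection:
  #1: 7 × 7 × 10 = 490
  #2: 1 × 2 × 4 = 8
  #3: 4 × 10 × 7 = 280
  #4: 7 × 2 × 7 = 98
  #5: 3 × 6 × 1 = 18
  #6: 8 × 10 × 5 = 400
  #7: 4 × 3 × 5 = 60
  #8: 7 × 10 × 5 = 350
  #9: 1 × 10 × 5 = 50
  #10: 4 × 7 × 3 = 84
RPN > 10: #1 (490), #3 (280), #4 (98), #5 (18), #6 (400), #7 (60), #8 (350), #9 (50), #10 (84).
Sum: 490 + 280 + 98 + 18 + 400 + 60 + 350 + 50 + 84 = 1830.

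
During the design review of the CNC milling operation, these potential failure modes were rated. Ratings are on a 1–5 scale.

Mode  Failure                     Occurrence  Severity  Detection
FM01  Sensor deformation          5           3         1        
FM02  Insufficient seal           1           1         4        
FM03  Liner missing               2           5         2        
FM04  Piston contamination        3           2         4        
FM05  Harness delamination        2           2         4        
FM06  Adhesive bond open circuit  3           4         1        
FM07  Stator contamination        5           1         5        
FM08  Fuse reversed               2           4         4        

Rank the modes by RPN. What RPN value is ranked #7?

RPN = Severity × Occurrence × Detection:
  FM01: 3 × 5 × 1 = 15
  FM02: 1 × 1 × 4 = 4
  FM03: 5 × 2 × 2 = 20
  FM04: 2 × 3 × 4 = 24
  FM05: 2 × 2 × 4 = 16
  FM06: 4 × 3 × 1 = 12
  FM07: 1 × 5 × 5 = 25
  FM08: 4 × 2 × 4 = 32
Sorted descending: 32, 25, 24, 20, 16, 15, 12, 4.
The seventh-highest RPN is 12 (FM06).

12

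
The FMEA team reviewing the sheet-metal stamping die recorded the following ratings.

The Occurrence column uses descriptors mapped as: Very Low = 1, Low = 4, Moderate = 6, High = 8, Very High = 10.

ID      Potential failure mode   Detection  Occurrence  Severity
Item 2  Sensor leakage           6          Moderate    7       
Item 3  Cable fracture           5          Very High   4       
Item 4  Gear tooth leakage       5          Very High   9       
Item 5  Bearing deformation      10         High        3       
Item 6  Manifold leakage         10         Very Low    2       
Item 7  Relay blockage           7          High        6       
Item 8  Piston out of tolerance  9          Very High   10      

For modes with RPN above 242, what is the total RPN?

RPN = Severity × Occurrence × Detection:
  Item 2: 7 × 6 × 6 = 252
  Item 3: 4 × 10 × 5 = 200
  Item 4: 9 × 10 × 5 = 450
  Item 5: 3 × 8 × 10 = 240
  Item 6: 2 × 1 × 10 = 20
  Item 7: 6 × 8 × 7 = 336
  Item 8: 10 × 10 × 9 = 900
RPN > 242: Item 2 (252), Item 4 (450), Item 7 (336), Item 8 (900).
Sum: 252 + 450 + 336 + 900 = 1938.

1938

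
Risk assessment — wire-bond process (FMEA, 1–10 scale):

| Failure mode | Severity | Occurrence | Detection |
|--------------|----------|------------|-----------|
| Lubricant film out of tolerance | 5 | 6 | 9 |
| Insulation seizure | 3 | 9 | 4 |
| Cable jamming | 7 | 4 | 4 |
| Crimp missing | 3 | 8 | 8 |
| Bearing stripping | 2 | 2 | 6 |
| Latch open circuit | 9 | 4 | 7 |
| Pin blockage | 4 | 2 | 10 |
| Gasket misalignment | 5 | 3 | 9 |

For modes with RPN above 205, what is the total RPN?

522

RPN = Severity × Occurrence × Detection:
  Lubricant film out of tolerance: 5 × 6 × 9 = 270
  Insulation seizure: 3 × 9 × 4 = 108
  Cable jamming: 7 × 4 × 4 = 112
  Crimp missing: 3 × 8 × 8 = 192
  Bearing stripping: 2 × 2 × 6 = 24
  Latch open circuit: 9 × 4 × 7 = 252
  Pin blockage: 4 × 2 × 10 = 80
  Gasket misalignment: 5 × 3 × 9 = 135
RPN > 205: Lubricant film out of tolerance (270), Latch open circuit (252).
Sum: 270 + 252 = 522.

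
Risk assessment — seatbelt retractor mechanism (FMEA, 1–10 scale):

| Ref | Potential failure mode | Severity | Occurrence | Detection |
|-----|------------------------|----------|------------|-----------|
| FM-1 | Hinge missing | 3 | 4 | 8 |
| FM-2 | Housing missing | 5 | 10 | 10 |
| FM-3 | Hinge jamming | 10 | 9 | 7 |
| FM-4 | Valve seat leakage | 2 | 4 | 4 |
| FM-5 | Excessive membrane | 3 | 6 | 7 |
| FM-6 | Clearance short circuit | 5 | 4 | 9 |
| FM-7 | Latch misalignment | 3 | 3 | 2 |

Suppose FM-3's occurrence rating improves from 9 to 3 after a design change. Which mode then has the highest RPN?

RPN = Severity × Occurrence × Detection:
  FM-1: 3 × 4 × 8 = 96
  FM-2: 5 × 10 × 10 = 500
  FM-3: 10 × 9 × 7 = 630
  FM-4: 2 × 4 × 4 = 32
  FM-5: 3 × 6 × 7 = 126
  FM-6: 5 × 4 × 9 = 180
  FM-7: 3 × 3 × 2 = 18
After action: FM-3 → 10 × 3 × 7 = 210.
Revised RPNs: FM-2=500, FM-3=210, FM-6=180, FM-5=126, FM-1=96, FM-4=32, FM-7=18.
Highest is now FM-2 (500).

FM-2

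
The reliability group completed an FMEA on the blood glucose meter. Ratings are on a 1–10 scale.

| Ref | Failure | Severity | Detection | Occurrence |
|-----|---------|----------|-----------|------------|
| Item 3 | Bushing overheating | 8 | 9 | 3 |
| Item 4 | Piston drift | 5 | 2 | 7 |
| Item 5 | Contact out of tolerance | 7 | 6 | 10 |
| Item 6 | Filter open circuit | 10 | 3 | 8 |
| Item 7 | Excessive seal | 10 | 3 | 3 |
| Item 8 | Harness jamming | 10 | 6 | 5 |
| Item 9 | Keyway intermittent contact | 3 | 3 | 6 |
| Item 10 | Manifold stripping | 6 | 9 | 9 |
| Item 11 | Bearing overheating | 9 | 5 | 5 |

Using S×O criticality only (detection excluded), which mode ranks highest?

Criticality = Severity × Occurrence:
  Item 3: 8 × 3 = 24
  Item 4: 5 × 7 = 35
  Item 5: 7 × 10 = 70
  Item 6: 10 × 8 = 80
  Item 7: 10 × 3 = 30
  Item 8: 10 × 5 = 50
  Item 9: 3 × 6 = 18
  Item 10: 6 × 9 = 54
  Item 11: 9 × 5 = 45
Highest criticality is 80 → Item 6.

Item 6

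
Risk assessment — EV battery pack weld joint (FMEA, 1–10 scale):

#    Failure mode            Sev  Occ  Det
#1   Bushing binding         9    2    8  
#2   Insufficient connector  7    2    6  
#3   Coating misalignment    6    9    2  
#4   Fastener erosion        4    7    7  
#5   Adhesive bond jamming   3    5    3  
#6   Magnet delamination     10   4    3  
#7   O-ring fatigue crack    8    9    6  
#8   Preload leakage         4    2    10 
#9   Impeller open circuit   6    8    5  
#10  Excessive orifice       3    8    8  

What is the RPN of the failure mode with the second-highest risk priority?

240

RPN = Severity × Occurrence × Detection:
  #1: 9 × 2 × 8 = 144
  #2: 7 × 2 × 6 = 84
  #3: 6 × 9 × 2 = 108
  #4: 4 × 7 × 7 = 196
  #5: 3 × 5 × 3 = 45
  #6: 10 × 4 × 3 = 120
  #7: 8 × 9 × 6 = 432
  #8: 4 × 2 × 10 = 80
  #9: 6 × 8 × 5 = 240
  #10: 3 × 8 × 8 = 192
Sorted descending: 432, 240, 196, 192, 144, 120, 108, 84, 80, 45.
The second-highest RPN is 240 (#9).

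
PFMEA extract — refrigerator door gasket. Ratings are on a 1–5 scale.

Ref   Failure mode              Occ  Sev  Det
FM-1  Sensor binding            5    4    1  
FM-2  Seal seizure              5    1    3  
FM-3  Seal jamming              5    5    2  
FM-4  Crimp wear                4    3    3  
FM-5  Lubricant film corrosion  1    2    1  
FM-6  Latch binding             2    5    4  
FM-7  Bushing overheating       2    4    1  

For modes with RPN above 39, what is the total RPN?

RPN = Severity × Occurrence × Detection:
  FM-1: 4 × 5 × 1 = 20
  FM-2: 1 × 5 × 3 = 15
  FM-3: 5 × 5 × 2 = 50
  FM-4: 3 × 4 × 3 = 36
  FM-5: 2 × 1 × 1 = 2
  FM-6: 5 × 2 × 4 = 40
  FM-7: 4 × 2 × 1 = 8
RPN > 39: FM-3 (50), FM-6 (40).
Sum: 50 + 40 = 90.

90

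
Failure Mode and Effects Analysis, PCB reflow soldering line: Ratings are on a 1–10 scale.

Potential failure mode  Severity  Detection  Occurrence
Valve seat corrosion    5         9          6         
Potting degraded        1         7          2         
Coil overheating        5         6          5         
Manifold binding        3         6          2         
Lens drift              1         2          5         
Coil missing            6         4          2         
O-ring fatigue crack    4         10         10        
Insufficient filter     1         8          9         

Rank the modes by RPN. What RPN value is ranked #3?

150

RPN = Severity × Occurrence × Detection:
  Valve seat corrosion: 5 × 6 × 9 = 270
  Potting degraded: 1 × 2 × 7 = 14
  Coil overheating: 5 × 5 × 6 = 150
  Manifold binding: 3 × 2 × 6 = 36
  Lens drift: 1 × 5 × 2 = 10
  Coil missing: 6 × 2 × 4 = 48
  O-ring fatigue crack: 4 × 10 × 10 = 400
  Insufficient filter: 1 × 9 × 8 = 72
Sorted descending: 400, 270, 150, 72, 48, 36, 14, 10.
The third-highest RPN is 150 (Coil overheating).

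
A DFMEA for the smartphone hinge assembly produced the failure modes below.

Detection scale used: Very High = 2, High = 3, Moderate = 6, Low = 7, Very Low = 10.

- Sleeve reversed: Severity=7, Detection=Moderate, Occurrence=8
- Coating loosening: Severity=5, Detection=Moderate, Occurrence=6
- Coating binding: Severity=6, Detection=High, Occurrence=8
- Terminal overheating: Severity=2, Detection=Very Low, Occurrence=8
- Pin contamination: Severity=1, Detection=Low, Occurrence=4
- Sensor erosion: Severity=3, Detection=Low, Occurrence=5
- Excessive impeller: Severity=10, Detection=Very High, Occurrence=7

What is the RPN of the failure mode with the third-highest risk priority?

RPN = Severity × Occurrence × Detection:
  Sleeve reversed: 7 × 8 × 6 = 336
  Coating loosening: 5 × 6 × 6 = 180
  Coating binding: 6 × 8 × 3 = 144
  Terminal overheating: 2 × 8 × 10 = 160
  Pin contamination: 1 × 4 × 7 = 28
  Sensor erosion: 3 × 5 × 7 = 105
  Excessive impeller: 10 × 7 × 2 = 140
Sorted descending: 336, 180, 160, 144, 140, 105, 28.
The third-highest RPN is 160 (Terminal overheating).

160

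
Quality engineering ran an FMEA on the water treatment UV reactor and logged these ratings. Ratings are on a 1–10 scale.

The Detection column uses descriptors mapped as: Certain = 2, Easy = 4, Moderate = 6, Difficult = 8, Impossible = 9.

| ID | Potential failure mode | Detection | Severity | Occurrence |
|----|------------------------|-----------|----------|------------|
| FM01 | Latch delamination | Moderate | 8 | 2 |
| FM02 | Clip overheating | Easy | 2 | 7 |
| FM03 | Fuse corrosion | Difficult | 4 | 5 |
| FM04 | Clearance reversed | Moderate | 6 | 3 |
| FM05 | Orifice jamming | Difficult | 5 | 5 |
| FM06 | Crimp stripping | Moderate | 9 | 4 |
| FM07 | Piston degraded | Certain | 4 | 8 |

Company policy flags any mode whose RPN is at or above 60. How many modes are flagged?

6

RPN = Severity × Occurrence × Detection:
  FM01: 8 × 2 × 6 = 96
  FM02: 2 × 7 × 4 = 56
  FM03: 4 × 5 × 8 = 160
  FM04: 6 × 3 × 6 = 108
  FM05: 5 × 5 × 8 = 200
  FM06: 9 × 4 × 6 = 216
  FM07: 4 × 8 × 2 = 64
Modes with RPN ≥ 60: FM01 (96), FM03 (160), FM04 (108), FM05 (200), FM06 (216), FM07 (64) → 6.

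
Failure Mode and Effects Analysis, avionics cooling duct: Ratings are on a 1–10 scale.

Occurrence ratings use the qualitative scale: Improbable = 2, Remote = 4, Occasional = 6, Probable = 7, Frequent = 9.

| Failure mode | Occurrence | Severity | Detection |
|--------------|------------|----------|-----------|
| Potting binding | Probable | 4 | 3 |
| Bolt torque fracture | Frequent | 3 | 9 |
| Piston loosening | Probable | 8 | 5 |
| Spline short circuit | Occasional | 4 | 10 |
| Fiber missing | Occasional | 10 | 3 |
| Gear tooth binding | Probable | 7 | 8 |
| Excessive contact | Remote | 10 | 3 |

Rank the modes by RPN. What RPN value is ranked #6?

RPN = Severity × Occurrence × Detection:
  Potting binding: 4 × 7 × 3 = 84
  Bolt torque fracture: 3 × 9 × 9 = 243
  Piston loosening: 8 × 7 × 5 = 280
  Spline short circuit: 4 × 6 × 10 = 240
  Fiber missing: 10 × 6 × 3 = 180
  Gear tooth binding: 7 × 7 × 8 = 392
  Excessive contact: 10 × 4 × 3 = 120
Sorted descending: 392, 280, 243, 240, 180, 120, 84.
The sixth-highest RPN is 120 (Excessive contact).

120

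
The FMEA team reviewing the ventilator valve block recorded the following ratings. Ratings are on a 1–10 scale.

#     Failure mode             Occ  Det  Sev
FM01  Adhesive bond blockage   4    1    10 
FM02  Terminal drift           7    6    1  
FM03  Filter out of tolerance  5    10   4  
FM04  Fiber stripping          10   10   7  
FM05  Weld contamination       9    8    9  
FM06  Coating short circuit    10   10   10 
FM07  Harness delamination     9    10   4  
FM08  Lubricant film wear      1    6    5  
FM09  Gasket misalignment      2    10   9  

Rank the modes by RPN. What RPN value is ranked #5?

RPN = Severity × Occurrence × Detection:
  FM01: 10 × 4 × 1 = 40
  FM02: 1 × 7 × 6 = 42
  FM03: 4 × 5 × 10 = 200
  FM04: 7 × 10 × 10 = 700
  FM05: 9 × 9 × 8 = 648
  FM06: 10 × 10 × 10 = 1000
  FM07: 4 × 9 × 10 = 360
  FM08: 5 × 1 × 6 = 30
  FM09: 9 × 2 × 10 = 180
Sorted descending: 1000, 700, 648, 360, 200, 180, 42, 40, 30.
The fifth-highest RPN is 200 (FM03).

200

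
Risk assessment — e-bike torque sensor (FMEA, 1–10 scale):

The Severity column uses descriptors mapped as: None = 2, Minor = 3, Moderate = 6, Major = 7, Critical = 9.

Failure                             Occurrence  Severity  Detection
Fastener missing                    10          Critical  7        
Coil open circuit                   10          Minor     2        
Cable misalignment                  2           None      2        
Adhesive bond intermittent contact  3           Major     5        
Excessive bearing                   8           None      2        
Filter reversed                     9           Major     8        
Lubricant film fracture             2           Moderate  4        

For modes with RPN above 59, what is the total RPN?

RPN = Severity × Occurrence × Detection:
  Fastener missing: 9 × 10 × 7 = 630
  Coil open circuit: 3 × 10 × 2 = 60
  Cable misalignment: 2 × 2 × 2 = 8
  Adhesive bond intermittent contact: 7 × 3 × 5 = 105
  Excessive bearing: 2 × 8 × 2 = 32
  Filter reversed: 7 × 9 × 8 = 504
  Lubricant film fracture: 6 × 2 × 4 = 48
RPN > 59: Fastener missing (630), Coil open circuit (60), Adhesive bond intermittent contact (105), Filter reversed (504).
Sum: 630 + 60 + 105 + 504 = 1299.

1299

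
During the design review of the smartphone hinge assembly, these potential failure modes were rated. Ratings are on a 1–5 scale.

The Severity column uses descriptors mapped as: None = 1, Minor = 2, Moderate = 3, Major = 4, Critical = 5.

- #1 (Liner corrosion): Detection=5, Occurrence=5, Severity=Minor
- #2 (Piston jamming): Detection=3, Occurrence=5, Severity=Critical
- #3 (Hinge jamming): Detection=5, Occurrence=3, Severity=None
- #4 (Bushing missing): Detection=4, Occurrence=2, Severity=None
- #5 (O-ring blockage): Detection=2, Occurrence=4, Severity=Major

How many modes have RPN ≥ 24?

RPN = Severity × Occurrence × Detection:
  #1: 2 × 5 × 5 = 50
  #2: 5 × 5 × 3 = 75
  #3: 1 × 3 × 5 = 15
  #4: 1 × 2 × 4 = 8
  #5: 4 × 4 × 2 = 32
Modes with RPN ≥ 24: #1 (50), #2 (75), #5 (32) → 3.

3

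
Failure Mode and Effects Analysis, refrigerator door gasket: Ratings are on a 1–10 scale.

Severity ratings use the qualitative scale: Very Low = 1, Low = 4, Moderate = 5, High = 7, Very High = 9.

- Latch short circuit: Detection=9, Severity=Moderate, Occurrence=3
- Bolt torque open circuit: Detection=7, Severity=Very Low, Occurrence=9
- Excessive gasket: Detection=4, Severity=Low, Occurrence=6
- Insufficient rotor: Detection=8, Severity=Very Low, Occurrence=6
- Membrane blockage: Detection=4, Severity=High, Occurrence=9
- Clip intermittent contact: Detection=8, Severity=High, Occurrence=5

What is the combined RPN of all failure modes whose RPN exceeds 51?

RPN = Severity × Occurrence × Detection:
  Latch short circuit: 5 × 3 × 9 = 135
  Bolt torque open circuit: 1 × 9 × 7 = 63
  Excessive gasket: 4 × 6 × 4 = 96
  Insufficient rotor: 1 × 6 × 8 = 48
  Membrane blockage: 7 × 9 × 4 = 252
  Clip intermittent contact: 7 × 5 × 8 = 280
RPN > 51: Latch short circuit (135), Bolt torque open circuit (63), Excessive gasket (96), Membrane blockage (252), Clip intermittent contact (280).
Sum: 135 + 63 + 96 + 252 + 280 = 826.

826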